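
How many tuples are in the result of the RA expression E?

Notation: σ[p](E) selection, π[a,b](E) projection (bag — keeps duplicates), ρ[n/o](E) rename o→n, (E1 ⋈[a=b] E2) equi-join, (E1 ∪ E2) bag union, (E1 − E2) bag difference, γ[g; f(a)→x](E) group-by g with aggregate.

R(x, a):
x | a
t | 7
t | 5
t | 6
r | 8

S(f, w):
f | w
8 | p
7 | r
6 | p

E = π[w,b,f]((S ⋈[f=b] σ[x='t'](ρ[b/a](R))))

Subexpression sizes:
  S → 3
  R → 4
  ρ[b/a](R) → 4
  σ[x='t'](ρ[b/a](R)) → 3
  (S ⋈[f=b] σ[x='t'](ρ[b/a](R))) → 2
  π[w,b,f]((S ⋈[f=b] σ[x='t'](ρ[b/a](R)))) → 2

|E| = 2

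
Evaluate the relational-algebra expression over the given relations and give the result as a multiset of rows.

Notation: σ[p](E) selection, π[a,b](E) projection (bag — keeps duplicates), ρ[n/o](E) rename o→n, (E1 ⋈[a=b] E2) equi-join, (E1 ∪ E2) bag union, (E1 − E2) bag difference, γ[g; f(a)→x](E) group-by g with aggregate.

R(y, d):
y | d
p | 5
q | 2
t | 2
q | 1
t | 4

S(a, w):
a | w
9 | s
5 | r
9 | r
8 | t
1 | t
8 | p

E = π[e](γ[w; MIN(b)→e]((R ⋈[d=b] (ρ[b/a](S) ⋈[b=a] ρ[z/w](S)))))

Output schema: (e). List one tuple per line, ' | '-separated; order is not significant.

Row counts bottom-up:
  R → 5
  S → 6
  ρ[b/a](S) → 6
  S → 6
  ρ[z/w](S) → 6
  (ρ[b/a](S) ⋈[b=a] ρ[z/w](S)) → 10
  (R ⋈[d=b] (ρ[b/a](S) ⋈[b=a] ρ[z/w](S))) → 2
  γ[w; MIN(b)→e]((R ⋈[d=b] (ρ[b/a](S) ⋈[b=a] ρ[z/w](S)))) → 2
  π[e](γ[w; MIN(b)→e]((R ⋈[d=b] (ρ[b/a](S) ⋈[b=a] ρ[z/w](S))))) → 2

== RESULT ==
e
1
5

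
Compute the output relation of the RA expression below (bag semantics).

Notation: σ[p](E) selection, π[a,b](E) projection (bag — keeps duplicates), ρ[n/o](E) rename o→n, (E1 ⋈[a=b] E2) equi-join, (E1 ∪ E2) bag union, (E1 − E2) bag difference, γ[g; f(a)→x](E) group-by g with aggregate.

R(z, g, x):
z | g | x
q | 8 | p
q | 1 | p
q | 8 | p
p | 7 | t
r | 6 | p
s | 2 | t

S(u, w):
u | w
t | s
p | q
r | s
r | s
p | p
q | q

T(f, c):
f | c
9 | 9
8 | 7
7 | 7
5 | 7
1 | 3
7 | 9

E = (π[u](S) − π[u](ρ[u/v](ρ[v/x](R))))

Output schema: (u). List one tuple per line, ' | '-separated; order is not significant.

Subexpression sizes:
  S → 6
  π[u](S) → 6
  R → 6
  ρ[v/x](R) → 6
  ρ[u/v](ρ[v/x](R)) → 6
  π[u](ρ[u/v](ρ[v/x](R))) → 6
  (π[u](S) − π[u](ρ[u/v](ρ[v/x](R)))) → 3

== RESULT ==
u
q
r
r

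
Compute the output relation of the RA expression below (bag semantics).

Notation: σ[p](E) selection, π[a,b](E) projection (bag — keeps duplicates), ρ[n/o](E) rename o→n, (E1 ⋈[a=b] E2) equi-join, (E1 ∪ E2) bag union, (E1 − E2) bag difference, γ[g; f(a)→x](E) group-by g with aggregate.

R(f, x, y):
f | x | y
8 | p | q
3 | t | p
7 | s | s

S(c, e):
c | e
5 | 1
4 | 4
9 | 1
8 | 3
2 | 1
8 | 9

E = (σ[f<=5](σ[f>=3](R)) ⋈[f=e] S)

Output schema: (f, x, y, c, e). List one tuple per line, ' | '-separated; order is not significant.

Row counts bottom-up:
  R → 3
  σ[f>=3](R) → 3
  σ[f<=5](σ[f>=3](R)) → 1
  S → 6
  (σ[f<=5](σ[f>=3](R)) ⋈[f=e] S) → 1

== RESULT ==
f | x | y | c | e
3 | t | p | 8 | 3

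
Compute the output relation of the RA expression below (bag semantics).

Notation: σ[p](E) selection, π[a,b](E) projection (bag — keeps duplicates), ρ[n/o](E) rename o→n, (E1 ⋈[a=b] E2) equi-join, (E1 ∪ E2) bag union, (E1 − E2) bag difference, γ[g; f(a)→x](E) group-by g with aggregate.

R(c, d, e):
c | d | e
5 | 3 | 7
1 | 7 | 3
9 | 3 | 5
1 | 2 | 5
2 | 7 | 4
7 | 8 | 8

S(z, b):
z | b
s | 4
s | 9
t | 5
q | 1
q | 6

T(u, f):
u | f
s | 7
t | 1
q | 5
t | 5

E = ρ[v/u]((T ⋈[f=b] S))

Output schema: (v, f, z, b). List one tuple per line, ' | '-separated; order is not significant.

Stepwise |·|:
  T → 4
  S → 5
  (T ⋈[f=b] S) → 3
  ρ[v/u]((T ⋈[f=b] S)) → 3

== RESULT ==
v | f | z | b
q | 5 | t | 5
t | 1 | q | 1
t | 5 | t | 5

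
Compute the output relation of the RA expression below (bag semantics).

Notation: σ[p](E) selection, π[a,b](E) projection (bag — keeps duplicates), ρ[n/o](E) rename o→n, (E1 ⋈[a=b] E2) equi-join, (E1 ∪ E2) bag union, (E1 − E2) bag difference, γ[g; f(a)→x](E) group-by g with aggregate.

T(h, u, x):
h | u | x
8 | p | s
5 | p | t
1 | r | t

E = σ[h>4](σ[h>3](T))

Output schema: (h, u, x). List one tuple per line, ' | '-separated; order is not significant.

Stepwise |·|:
  T → 3
  σ[h>3](T) → 2
  σ[h>4](σ[h>3](T)) → 2

== RESULT ==
h | u | x
5 | p | t
8 | p | s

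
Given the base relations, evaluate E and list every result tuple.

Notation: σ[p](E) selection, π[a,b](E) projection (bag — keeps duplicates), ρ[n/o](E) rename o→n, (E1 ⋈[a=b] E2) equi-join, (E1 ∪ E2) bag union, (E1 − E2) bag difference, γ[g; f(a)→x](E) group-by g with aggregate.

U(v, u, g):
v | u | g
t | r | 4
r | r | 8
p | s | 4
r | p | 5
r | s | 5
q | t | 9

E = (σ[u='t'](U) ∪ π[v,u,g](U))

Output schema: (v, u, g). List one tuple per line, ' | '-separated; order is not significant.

Per-node cardinality:
  U → 6
  σ[u='t'](U) → 1
  U → 6
  π[v,u,g](U) → 6
  (σ[u='t'](U) ∪ π[v,u,g](U)) → 7

== RESULT ==
v | u | g
p | s | 4
q | t | 9
q | t | 9
r | p | 5
r | r | 8
r | s | 5
t | r | 4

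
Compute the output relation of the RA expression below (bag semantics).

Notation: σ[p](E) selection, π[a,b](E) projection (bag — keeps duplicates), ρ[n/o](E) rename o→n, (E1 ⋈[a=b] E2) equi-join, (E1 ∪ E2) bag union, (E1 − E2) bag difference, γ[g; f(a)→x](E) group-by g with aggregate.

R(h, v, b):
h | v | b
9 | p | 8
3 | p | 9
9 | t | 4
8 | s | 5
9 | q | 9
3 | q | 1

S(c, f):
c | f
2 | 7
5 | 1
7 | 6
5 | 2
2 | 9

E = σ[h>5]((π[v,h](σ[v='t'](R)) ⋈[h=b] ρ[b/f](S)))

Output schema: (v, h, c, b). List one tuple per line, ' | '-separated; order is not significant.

Row counts bottom-up:
  R → 6
  σ[v='t'](R) → 1
  π[v,h](σ[v='t'](R)) → 1
  S → 5
  ρ[b/f](S) → 5
  (π[v,h](σ[v='t'](R)) ⋈[h=b] ρ[b/f](S)) → 1
  σ[h>5]((π[v,h](σ[v='t'](R)) ⋈[h=b] ρ[b/f](S))) → 1

== RESULT ==
v | h | c | b
t | 9 | 2 | 9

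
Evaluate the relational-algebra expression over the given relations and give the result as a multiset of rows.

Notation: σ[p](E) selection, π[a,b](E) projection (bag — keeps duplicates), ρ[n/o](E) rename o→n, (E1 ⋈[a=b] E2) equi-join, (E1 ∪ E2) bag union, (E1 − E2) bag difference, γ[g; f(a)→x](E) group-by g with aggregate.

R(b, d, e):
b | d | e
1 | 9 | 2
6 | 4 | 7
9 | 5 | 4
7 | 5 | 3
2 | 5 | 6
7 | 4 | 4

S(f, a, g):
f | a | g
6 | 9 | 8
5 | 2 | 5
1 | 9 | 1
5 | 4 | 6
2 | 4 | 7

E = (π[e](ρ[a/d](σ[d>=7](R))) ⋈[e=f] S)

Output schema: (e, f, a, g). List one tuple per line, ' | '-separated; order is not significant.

Subexpression sizes:
  R → 6
  σ[d>=7](R) → 1
  ρ[a/d](σ[d>=7](R)) → 1
  π[e](ρ[a/d](σ[d>=7](R))) → 1
  S → 5
  (π[e](ρ[a/d](σ[d>=7](R))) ⋈[e=f] S) → 1

== RESULT ==
e | f | a | g
2 | 2 | 4 | 7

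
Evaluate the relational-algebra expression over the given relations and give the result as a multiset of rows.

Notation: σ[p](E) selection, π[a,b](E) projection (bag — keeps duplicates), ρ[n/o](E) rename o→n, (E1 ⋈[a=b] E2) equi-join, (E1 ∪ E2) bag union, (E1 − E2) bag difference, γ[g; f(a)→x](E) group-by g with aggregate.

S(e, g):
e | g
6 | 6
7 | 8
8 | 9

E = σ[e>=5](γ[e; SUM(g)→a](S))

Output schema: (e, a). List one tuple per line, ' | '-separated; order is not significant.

Row counts bottom-up:
  S → 3
  γ[e; SUM(g)→a](S) → 3
  σ[e>=5](γ[e; SUM(g)→a](S)) → 3

== RESULT ==
e | a
6 | 6
7 | 8
8 | 9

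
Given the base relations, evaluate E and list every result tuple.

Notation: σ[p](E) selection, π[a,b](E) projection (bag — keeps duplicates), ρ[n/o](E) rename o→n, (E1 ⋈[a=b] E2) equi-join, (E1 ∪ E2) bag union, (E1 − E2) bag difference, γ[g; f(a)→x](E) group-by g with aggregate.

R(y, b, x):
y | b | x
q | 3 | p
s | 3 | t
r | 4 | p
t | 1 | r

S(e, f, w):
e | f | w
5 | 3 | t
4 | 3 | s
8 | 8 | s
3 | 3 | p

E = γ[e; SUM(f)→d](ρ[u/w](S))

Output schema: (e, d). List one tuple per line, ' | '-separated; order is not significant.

Subexpression sizes:
  S → 4
  ρ[u/w](S) → 4
  γ[e; SUM(f)→d](ρ[u/w](S)) → 4

== RESULT ==
e | d
3 | 3
4 | 3
5 | 3
8 | 8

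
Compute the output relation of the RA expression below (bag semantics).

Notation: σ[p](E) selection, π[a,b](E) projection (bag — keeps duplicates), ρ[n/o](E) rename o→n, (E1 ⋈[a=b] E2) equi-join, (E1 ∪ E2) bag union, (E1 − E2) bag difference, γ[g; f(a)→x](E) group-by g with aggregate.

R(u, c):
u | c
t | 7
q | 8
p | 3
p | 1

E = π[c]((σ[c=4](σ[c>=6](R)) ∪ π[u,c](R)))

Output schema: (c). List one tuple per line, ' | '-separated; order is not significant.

Row counts bottom-up:
  R → 4
  σ[c>=6](R) → 2
  σ[c=4](σ[c>=6](R)) → 0
  R → 4
  π[u,c](R) → 4
  (σ[c=4](σ[c>=6](R)) ∪ π[u,c](R)) → 4
  π[c]((σ[c=4](σ[c>=6](R)) ∪ π[u,c](R))) → 4

== RESULT ==
c
1
3
7
8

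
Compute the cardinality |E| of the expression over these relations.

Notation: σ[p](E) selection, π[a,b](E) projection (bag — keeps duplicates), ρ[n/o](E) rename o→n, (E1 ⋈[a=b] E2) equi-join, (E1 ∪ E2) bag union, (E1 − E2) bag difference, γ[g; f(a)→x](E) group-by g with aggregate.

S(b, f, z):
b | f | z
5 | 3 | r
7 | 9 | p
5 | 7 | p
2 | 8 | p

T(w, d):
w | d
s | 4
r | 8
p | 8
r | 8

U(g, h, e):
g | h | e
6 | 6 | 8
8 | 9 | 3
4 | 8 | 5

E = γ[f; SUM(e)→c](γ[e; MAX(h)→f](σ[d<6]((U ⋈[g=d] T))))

Subexpression sizes:
  U → 3
  T → 4
  (U ⋈[g=d] T) → 4
  σ[d<6]((U ⋈[g=d] T)) → 1
  γ[e; MAX(h)→f](σ[d<6]((U ⋈[g=d] T))) → 1
  γ[f; SUM(e)→c](γ[e; MAX(h)→f](σ[d<6]((U ⋈[g=d] T)))) → 1

|E| = 1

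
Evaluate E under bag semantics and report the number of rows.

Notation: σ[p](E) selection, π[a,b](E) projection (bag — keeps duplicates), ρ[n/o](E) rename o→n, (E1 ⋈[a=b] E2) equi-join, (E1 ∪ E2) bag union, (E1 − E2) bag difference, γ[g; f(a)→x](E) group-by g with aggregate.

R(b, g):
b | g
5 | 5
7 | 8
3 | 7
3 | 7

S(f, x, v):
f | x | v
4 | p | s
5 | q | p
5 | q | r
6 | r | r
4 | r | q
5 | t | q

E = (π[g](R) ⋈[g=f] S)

Per-node cardinality:
  R → 4
  π[g](R) → 4
  S → 6
  (π[g](R) ⋈[g=f] S) → 3

|E| = 3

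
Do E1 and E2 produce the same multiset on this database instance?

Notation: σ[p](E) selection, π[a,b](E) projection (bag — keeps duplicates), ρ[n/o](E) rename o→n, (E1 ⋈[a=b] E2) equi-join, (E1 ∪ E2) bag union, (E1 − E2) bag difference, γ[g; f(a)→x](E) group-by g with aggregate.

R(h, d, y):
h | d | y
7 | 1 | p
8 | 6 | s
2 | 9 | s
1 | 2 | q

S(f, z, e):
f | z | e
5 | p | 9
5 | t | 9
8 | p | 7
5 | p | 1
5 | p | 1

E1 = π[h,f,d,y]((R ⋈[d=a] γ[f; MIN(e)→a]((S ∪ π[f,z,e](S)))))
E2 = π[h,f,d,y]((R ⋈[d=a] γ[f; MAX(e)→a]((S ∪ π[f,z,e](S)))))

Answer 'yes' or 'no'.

E1 row counts bottom-up:
  R → 4
  S → 5
  S → 5
  π[f,z,e](S) → 5
  (S ∪ π[f,z,e](S)) → 10
  γ[f; MIN(e)→a]((S ∪ π[f,z,e](S))) → 2
  (R ⋈[d=a] γ[f; MIN(e)→a]((S ∪ π[f,z,e](S)))) → 1
  π[h,f,d,y]((R ⋈[d=a] γ[f; MIN(e)→a]((S ∪ π[f,z,e](S))))) → 1
E2 row counts bottom-up:
  R → 4
  S → 5
  S → 5
  π[f,z,e](S) → 5
  (S ∪ π[f,z,e](S)) → 10
  γ[f; MAX(e)→a]((S ∪ π[f,z,e](S))) → 2
  (R ⋈[d=a] γ[f; MAX(e)→a]((S ∪ π[f,z,e](S)))) → 1
  π[h,f,d,y]((R ⋈[d=a] γ[f; MAX(e)→a]((S ∪ π[f,z,e](S))))) → 1

E1 result:
h | f | d | y
7 | 5 | 1 | p
E2 result:
h | f | d | y
2 | 5 | 9 | s
Witness: (7, 5, 1, 'p') appears 1× in E1 but 0× in E2.

no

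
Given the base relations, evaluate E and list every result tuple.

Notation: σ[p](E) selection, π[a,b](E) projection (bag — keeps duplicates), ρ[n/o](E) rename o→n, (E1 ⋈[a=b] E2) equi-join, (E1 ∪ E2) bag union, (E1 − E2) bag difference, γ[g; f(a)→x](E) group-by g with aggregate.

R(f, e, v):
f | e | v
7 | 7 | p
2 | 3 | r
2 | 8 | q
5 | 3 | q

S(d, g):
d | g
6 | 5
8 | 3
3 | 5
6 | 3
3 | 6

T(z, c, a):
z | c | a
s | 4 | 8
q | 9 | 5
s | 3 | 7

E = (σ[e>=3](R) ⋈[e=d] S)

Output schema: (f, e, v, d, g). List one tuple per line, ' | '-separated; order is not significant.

Subexpression sizes:
  R → 4
  σ[e>=3](R) → 4
  S → 5
  (σ[e>=3](R) ⋈[e=d] S) → 5

== RESULT ==
f | e | v | d | g
2 | 3 | r | 3 | 5
2 | 3 | r | 3 | 6
2 | 8 | q | 8 | 3
5 | 3 | q | 3 | 5
5 | 3 | q | 3 | 6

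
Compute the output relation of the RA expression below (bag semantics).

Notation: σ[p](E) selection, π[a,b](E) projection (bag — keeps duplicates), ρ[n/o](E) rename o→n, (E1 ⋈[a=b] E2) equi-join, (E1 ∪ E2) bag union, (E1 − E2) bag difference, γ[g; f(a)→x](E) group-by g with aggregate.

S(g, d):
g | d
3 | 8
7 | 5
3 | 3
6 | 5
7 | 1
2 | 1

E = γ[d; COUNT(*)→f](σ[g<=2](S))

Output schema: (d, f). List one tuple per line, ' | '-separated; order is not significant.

Stepwise |·|:
  S → 6
  σ[g<=2](S) → 1
  γ[d; COUNT(*)→f](σ[g<=2](S)) → 1

== RESULT ==
d | f
1 | 1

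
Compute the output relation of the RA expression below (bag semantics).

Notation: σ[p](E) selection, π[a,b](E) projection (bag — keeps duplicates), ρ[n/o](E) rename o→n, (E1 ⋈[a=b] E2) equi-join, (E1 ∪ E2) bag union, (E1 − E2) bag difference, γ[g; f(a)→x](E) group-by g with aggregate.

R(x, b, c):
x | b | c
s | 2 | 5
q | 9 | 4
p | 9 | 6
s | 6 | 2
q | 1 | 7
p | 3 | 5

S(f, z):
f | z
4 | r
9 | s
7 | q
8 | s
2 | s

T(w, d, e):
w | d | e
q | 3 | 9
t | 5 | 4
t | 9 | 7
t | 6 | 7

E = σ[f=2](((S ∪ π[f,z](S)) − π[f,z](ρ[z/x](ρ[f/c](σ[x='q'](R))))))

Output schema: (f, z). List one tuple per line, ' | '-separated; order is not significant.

Per-node cardinality:
  S → 5
  S → 5
  π[f,z](S) → 5
  (S ∪ π[f,z](S)) → 10
  R → 6
  σ[x='q'](R) → 2
  ρ[f/c](σ[x='q'](R)) → 2
  ρ[z/x](ρ[f/c](σ[x='q'](R))) → 2
  π[f,z](ρ[z/x](ρ[f/c](σ[x='q'](R)))) → 2
  ((S ∪ π[f,z](S)) − π[f,z](ρ[z/x](ρ[f/c](σ[x='q'](R))))) → 9
  σ[f=2](((S ∪ π[f,z](S)) − π[f,z](ρ[z/x](ρ[f/c](σ[x='q'](R)))))) → 2

== RESULT ==
f | z
2 | s
2 | s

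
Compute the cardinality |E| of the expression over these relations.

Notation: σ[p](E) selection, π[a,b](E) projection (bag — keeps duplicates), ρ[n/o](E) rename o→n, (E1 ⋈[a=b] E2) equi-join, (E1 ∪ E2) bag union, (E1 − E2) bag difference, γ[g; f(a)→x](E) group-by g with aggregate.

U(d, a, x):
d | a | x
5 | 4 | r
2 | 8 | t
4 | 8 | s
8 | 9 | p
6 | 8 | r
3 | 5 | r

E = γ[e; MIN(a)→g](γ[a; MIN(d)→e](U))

Per-node cardinality:
  U → 6
  γ[a; MIN(d)→e](U) → 4
  γ[e; MIN(a)→g](γ[a; MIN(d)→e](U)) → 4

|E| = 4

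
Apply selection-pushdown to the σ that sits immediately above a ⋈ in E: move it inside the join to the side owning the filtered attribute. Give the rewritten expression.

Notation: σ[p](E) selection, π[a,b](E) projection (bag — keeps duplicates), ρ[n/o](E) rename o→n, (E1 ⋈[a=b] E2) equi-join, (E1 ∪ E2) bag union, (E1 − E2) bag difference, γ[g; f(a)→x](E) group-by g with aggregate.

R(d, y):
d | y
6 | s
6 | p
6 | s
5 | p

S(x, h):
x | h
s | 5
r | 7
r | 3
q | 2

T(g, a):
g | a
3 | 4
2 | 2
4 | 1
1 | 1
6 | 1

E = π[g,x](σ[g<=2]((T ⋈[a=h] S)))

σ filters on g, owned by the left side.
E' = π[g,x]((σ[g<=2](T) ⋈[a=h] S))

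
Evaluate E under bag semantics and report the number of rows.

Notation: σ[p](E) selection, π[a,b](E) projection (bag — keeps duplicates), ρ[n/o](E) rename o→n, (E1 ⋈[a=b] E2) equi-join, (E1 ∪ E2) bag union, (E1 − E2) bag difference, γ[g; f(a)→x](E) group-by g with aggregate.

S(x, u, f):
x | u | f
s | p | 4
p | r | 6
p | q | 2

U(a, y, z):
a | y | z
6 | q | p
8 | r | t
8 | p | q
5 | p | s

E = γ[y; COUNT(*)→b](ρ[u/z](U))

Row counts bottom-up:
  U → 4
  ρ[u/z](U) → 4
  γ[y; COUNT(*)→b](ρ[u/z](U)) → 3

|E| = 3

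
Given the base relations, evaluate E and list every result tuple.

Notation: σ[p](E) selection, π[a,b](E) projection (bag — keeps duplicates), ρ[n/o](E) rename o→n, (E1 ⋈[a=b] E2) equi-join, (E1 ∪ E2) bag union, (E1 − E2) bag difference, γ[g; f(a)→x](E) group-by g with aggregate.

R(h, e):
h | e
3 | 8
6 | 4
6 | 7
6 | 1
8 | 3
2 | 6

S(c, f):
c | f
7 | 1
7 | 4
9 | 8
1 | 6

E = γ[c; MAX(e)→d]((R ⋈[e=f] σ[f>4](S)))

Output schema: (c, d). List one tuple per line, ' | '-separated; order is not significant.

Stepwise |·|:
  R → 6
  S → 4
  σ[f>4](S) → 2
  (R ⋈[e=f] σ[f>4](S)) → 2
  γ[c; MAX(e)→d]((R ⋈[e=f] σ[f>4](S))) → 2

== RESULT ==
c | d
1 | 6
9 | 8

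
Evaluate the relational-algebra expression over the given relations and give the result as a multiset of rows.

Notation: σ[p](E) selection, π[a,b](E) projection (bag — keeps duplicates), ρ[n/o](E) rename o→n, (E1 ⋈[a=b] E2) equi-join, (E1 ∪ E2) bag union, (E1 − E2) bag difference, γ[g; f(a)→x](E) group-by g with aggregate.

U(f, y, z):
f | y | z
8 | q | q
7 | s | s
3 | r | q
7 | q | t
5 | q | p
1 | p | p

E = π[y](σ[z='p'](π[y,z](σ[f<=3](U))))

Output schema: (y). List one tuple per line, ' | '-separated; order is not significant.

Stepwise |·|:
  U → 6
  σ[f<=3](U) → 2
  π[y,z](σ[f<=3](U)) → 2
  σ[z='p'](π[y,z](σ[f<=3](U))) → 1
  π[y](σ[z='p'](π[y,z](σ[f<=3](U)))) → 1

== RESULT ==
y
p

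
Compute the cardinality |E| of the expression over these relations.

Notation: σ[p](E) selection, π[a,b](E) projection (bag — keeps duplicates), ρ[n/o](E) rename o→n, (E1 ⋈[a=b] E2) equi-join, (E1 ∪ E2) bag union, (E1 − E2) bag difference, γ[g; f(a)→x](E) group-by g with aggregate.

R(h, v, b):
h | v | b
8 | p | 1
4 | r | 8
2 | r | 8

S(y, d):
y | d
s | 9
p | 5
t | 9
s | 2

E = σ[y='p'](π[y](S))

Subexpression sizes:
  S → 4
  π[y](S) → 4
  σ[y='p'](π[y](S)) → 1

|E| = 1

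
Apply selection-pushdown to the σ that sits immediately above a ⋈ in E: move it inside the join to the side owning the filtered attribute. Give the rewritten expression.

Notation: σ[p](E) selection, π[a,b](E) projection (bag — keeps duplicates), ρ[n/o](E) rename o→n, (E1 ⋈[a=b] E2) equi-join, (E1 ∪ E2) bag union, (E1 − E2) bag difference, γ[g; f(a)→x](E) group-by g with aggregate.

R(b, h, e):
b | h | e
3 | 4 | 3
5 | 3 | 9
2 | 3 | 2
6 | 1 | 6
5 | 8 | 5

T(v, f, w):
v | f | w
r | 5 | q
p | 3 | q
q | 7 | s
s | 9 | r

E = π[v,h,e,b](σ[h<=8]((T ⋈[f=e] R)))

σ filters on h, owned by the right side.
E' = π[v,h,e,b]((T ⋈[f=e] σ[h<=8](R)))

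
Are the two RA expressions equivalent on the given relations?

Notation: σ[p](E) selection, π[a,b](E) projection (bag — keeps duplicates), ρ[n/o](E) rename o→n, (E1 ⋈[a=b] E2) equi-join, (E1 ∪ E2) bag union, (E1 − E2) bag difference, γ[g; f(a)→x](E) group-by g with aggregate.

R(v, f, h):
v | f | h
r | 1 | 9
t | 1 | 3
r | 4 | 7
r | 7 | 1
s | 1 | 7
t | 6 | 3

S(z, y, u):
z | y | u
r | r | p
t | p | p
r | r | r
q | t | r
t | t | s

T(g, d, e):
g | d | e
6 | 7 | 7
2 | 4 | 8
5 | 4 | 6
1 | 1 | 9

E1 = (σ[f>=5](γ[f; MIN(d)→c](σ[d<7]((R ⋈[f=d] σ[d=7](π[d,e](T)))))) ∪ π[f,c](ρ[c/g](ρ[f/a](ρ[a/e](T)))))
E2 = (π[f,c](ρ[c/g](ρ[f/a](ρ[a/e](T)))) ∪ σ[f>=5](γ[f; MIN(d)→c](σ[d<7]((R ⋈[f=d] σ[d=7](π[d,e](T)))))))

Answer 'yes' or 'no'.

E1 stepwise |·|:
  R → 6
  T → 4
  π[d,e](T) → 4
  σ[d=7](π[d,e](T)) → 1
  (R ⋈[f=d] σ[d=7](π[d,e](T))) → 1
  σ[d<7]((R ⋈[f=d] σ[d=7](π[d,e](T)))) → 0
  γ[f; MIN(d)→c](σ[d<7]((R ⋈[f=d] σ[d=7](π[d,e](T))))) → 0
  σ[f>=5](γ[f; MIN(d)→c](σ[d<7]((R ⋈[f=d] σ[d=7](π[d,e](T)))))) → 0
  T → 4
  ρ[a/e](T) → 4
  ρ[f/a](ρ[a/e](T)) → 4
  ρ[c/g](ρ[f/a](ρ[a/e](T))) → 4
  π[f,c](ρ[c/g](ρ[f/a](ρ[a/e](T)))) → 4
  (σ[f>=5](γ[f; MIN(d)→c](σ[d<7]((R ⋈[f=d] σ[d=7](π[d,e](T)))))) ∪ π[f,c](ρ[c/g](ρ[f/a](ρ[a/e](T))))) → 4
E2 stepwise |·|:
  T → 4
  ρ[a/e](T) → 4
  ρ[f/a](ρ[a/e](T)) → 4
  ρ[c/g](ρ[f/a](ρ[a/e](T))) → 4
  π[f,c](ρ[c/g](ρ[f/a](ρ[a/e](T)))) → 4
  R → 6
  T → 4
  π[d,e](T) → 4
  σ[d=7](π[d,e](T)) → 1
  (R ⋈[f=d] σ[d=7](π[d,e](T))) → 1
  σ[d<7]((R ⋈[f=d] σ[d=7](π[d,e](T)))) → 0
  γ[f; MIN(d)→c](σ[d<7]((R ⋈[f=d] σ[d=7](π[d,e](T))))) → 0
  σ[f>=5](γ[f; MIN(d)→c](σ[d<7]((R ⋈[f=d] σ[d=7](π[d,e](T)))))) → 0
  (π[f,c](ρ[c/g](ρ[f/a](ρ[a/e](T)))) ∪ σ[f>=5](γ[f; MIN(d)→c](σ[d<7]((R ⋈[f=d] σ[d=7](π[d,e](T))))))) → 4

E1 and E2 produce the same multiset:
f | c
6 | 5
7 | 6
8 | 2
9 | 1

yes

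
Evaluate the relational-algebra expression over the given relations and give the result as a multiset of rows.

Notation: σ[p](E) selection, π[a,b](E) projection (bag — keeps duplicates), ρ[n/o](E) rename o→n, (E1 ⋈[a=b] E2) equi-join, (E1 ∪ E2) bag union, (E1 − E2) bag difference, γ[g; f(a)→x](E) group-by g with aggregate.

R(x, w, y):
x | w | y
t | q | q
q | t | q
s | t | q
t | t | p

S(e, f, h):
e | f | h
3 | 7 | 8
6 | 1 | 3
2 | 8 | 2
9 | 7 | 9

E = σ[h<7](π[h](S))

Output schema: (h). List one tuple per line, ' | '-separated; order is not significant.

Per-node cardinality:
  S → 4
  π[h](S) → 4
  σ[h<7](π[h](S)) → 2

== RESULT ==
h
2
3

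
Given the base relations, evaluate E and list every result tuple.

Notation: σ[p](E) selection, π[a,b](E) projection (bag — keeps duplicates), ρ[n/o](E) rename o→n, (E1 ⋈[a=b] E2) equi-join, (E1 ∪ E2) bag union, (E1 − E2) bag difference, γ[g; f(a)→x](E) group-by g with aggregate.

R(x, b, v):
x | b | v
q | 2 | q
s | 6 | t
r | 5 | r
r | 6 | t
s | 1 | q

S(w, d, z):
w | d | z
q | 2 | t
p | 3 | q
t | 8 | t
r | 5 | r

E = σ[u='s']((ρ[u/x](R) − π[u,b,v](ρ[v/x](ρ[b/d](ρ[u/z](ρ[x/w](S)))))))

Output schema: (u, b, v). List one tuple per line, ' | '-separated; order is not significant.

Row counts bottom-up:
  R → 5
  ρ[u/x](R) → 5
  S → 4
  ρ[x/w](S) → 4
  ρ[u/z](ρ[x/w](S)) → 4
  ρ[b/d](ρ[u/z](ρ[x/w](S))) → 4
  ρ[v/x](ρ[b/d](ρ[u/z](ρ[x/w](S)))) → 4
  π[u,b,v](ρ[v/x](ρ[b/d](ρ[u/z](ρ[x/w](S))))) → 4
  (ρ[u/x](R) − π[u,b,v](ρ[v/x](ρ[b/d](ρ[u/z](ρ[x/w](S)))))) → 4
  σ[u='s']((ρ[u/x](R) − π[u,b,v](ρ[v/x](ρ[b/d](ρ[u/z](ρ[x/w](S))))))) → 2

== RESULT ==
u | b | v
s | 1 | q
s | 6 | t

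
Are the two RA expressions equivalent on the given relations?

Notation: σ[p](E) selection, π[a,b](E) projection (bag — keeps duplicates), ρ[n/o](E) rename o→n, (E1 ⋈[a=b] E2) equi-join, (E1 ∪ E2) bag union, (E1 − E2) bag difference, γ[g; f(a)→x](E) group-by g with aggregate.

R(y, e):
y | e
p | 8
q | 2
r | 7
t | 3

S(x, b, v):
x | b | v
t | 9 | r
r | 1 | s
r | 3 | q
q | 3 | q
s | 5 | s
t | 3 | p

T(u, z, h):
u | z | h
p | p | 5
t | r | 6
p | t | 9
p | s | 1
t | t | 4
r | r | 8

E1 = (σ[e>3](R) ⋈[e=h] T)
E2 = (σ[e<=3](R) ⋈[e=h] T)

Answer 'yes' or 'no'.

E1 row counts bottom-up:
  R → 4
  σ[e>3](R) → 2
  T → 6
  (σ[e>3](R) ⋈[e=h] T) → 1
E2 row counts bottom-up:
  R → 4
  σ[e<=3](R) → 2
  T → 6
  (σ[e<=3](R) ⋈[e=h] T) → 0

E1 result:
y | e | u | z | h
p | 8 | r | r | 8
E2 result:
y | e | u | z | h
(0 rows)
Witness: ('p', 8, 'r', 'r', 8) appears 1× in E1 but 0× in E2.

no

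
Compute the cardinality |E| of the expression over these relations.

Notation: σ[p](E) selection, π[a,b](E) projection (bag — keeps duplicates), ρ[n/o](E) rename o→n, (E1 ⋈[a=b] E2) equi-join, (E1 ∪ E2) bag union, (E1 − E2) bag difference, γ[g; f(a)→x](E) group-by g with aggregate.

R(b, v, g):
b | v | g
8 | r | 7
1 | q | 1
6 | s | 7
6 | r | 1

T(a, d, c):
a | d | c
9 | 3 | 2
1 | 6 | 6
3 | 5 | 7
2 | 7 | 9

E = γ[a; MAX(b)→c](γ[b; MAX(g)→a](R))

Per-node cardinality:
  R → 4
  γ[b; MAX(g)→a](R) → 3
  γ[a; MAX(b)→c](γ[b; MAX(g)→a](R)) → 2

|E| = 2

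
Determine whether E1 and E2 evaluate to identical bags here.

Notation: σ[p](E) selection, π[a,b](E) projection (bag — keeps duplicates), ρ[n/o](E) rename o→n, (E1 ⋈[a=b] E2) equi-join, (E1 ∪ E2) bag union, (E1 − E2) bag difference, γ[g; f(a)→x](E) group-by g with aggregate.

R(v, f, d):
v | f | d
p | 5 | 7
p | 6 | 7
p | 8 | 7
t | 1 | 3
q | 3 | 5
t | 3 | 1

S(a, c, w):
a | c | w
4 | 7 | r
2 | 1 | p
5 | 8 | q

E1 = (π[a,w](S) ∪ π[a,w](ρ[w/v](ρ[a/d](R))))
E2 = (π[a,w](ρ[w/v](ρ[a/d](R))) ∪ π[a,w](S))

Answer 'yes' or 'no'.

E1 stepwise |·|:
  S → 3
  π[a,w](S) → 3
  R → 6
  ρ[a/d](R) → 6
  ρ[w/v](ρ[a/d](R)) → 6
  π[a,w](ρ[w/v](ρ[a/d](R))) → 6
  (π[a,w](S) ∪ π[a,w](ρ[w/v](ρ[a/d](R)))) → 9
E2 stepwise |·|:
  R → 6
  ρ[a/d](R) → 6
  ρ[w/v](ρ[a/d](R)) → 6
  π[a,w](ρ[w/v](ρ[a/d](R))) → 6
  S → 3
  π[a,w](S) → 3
  (π[a,w](ρ[w/v](ρ[a/d](R))) ∪ π[a,w](S)) → 9

E1 and E2 produce the same multiset:
a | w
1 | t
2 | p
3 | t
4 | r
5 | q
5 | q
7 | p
7 | p
7 | p

yes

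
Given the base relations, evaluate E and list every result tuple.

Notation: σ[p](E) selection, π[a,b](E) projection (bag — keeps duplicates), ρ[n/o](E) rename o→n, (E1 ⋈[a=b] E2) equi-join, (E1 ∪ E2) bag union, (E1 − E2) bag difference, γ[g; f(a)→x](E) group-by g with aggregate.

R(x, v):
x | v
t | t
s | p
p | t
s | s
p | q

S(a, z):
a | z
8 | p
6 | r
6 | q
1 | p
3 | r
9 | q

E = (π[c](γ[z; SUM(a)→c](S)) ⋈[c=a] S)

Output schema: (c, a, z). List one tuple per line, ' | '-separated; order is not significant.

Subexpression sizes:
  S → 6
  γ[z; SUM(a)→c](S) → 3
  π[c](γ[z; SUM(a)→c](S)) → 3
  S → 6
  (π[c](γ[z; SUM(a)→c](S)) ⋈[c=a] S) → 2

== RESULT ==
c | a | z
9 | 9 | q
9 | 9 | q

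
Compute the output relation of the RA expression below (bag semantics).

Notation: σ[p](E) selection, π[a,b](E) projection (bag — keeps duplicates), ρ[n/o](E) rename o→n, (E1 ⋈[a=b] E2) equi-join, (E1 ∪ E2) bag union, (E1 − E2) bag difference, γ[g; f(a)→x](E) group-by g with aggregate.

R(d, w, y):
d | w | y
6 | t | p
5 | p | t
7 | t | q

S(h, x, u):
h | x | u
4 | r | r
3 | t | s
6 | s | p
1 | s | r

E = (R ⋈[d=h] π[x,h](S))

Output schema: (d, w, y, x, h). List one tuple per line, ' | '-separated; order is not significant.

Per-node cardinality:
  R → 3
  S → 4
  π[x,h](S) → 4
  (R ⋈[d=h] π[x,h](S)) → 1

== RESULT ==
d | w | y | x | h
6 | t | p | s | 6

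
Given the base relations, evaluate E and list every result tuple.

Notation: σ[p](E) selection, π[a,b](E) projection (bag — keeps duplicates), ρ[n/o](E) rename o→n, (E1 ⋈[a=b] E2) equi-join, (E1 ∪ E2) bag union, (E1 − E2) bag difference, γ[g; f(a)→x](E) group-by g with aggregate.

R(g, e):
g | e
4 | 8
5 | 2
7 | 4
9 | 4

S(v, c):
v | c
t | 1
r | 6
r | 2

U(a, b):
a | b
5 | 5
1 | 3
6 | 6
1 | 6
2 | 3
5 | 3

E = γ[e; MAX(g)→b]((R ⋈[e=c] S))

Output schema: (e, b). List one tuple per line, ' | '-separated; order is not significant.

Row counts bottom-up:
  R → 4
  S → 3
  (R ⋈[e=c] S) → 1
  γ[e; MAX(g)→b]((R ⋈[e=c] S)) → 1

== RESULT ==
e | b
2 | 5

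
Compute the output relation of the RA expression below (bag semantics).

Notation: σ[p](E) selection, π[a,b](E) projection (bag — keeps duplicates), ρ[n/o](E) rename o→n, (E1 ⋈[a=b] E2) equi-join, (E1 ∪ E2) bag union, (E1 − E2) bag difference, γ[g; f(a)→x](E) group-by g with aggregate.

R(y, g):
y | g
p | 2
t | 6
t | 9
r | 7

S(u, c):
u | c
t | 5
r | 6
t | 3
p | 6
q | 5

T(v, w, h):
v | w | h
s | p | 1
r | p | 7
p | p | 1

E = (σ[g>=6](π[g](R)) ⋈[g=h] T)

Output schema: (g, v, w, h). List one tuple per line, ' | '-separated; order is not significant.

Per-node cardinality:
  R → 4
  π[g](R) → 4
  σ[g>=6](π[g](R)) → 3
  T → 3
  (σ[g>=6](π[g](R)) ⋈[g=h] T) → 1

== RESULT ==
g | v | w | h
7 | r | p | 7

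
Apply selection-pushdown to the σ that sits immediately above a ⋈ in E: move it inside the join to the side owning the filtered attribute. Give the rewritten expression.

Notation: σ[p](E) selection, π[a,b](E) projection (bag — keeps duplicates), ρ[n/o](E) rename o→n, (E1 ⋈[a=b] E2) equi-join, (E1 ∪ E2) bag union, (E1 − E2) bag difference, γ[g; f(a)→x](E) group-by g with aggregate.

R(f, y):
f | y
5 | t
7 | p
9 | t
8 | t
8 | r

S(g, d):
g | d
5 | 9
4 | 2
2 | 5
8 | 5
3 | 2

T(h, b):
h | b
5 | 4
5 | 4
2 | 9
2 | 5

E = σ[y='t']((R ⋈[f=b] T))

σ filters on y, owned by the left side.
E' = (σ[y='t'](R) ⋈[f=b] T)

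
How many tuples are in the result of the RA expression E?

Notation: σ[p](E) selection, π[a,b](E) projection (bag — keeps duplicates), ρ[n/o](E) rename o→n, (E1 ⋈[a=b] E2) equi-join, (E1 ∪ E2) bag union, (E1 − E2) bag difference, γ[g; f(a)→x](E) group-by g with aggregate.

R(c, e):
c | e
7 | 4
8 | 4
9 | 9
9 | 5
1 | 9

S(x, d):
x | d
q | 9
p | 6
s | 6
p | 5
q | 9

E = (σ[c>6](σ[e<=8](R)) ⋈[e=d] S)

Stepwise |·|:
  R → 5
  σ[e<=8](R) → 3
  σ[c>6](σ[e<=8](R)) → 3
  S → 5
  (σ[c>6](σ[e<=8](R)) ⋈[e=d] S) → 1

|E| = 1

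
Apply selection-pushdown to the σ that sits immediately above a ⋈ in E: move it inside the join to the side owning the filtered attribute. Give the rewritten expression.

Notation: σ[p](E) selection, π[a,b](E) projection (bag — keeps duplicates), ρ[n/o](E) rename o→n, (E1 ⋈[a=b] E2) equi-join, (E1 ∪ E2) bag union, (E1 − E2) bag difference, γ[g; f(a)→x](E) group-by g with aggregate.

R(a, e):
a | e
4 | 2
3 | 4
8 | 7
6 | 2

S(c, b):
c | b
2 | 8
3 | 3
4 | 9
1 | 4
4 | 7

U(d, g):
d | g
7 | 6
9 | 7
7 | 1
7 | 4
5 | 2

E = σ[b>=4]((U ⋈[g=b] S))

σ filters on b, owned by the right side.
E' = (U ⋈[g=b] σ[b>=4](S))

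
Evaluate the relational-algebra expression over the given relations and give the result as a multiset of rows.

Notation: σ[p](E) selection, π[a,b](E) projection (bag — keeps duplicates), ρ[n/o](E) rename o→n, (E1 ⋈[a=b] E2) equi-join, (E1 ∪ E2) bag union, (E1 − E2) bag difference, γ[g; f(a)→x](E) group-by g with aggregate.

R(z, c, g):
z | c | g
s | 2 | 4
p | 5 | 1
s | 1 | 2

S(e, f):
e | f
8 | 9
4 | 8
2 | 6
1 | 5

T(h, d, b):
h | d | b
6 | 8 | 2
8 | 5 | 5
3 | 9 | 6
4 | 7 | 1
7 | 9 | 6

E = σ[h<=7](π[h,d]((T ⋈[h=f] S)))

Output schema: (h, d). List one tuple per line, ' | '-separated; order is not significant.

Subexpression sizes:
  T → 5
  S → 4
  (T ⋈[h=f] S) → 2
  π[h,d]((T ⋈[h=f] S)) → 2
  σ[h<=7](π[h,d]((T ⋈[h=f] S))) → 1

== RESULT ==
h | d
6 | 8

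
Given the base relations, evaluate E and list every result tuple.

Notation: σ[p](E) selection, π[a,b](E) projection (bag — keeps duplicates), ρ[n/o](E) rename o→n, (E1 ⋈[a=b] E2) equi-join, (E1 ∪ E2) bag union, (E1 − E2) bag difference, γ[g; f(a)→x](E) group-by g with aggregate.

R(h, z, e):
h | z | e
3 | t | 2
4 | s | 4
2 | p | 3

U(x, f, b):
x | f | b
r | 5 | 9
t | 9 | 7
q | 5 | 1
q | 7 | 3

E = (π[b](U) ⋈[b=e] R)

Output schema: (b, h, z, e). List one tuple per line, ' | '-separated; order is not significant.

Row counts bottom-up:
  U → 4
  π[b](U) → 4
  R → 3
  (π[b](U) ⋈[b=e] R) → 1

== RESULT ==
b | h | z | e
3 | 2 | p | 3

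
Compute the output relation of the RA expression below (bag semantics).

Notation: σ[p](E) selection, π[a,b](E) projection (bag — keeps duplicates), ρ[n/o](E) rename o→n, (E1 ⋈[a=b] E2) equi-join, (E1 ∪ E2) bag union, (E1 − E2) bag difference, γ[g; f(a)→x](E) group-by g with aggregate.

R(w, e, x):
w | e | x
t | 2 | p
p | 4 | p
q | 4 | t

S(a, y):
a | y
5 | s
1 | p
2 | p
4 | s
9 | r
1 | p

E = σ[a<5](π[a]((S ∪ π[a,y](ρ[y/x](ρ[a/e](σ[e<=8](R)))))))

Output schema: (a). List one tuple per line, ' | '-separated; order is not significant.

Row counts bottom-up:
  S → 6
  R → 3
  σ[e<=8](R) → 3
  ρ[a/e](σ[e<=8](R)) → 3
  ρ[y/x](ρ[a/e](σ[e<=8](R))) → 3
  π[a,y](ρ[y/x](ρ[a/e](σ[e<=8](R)))) → 3
  (S ∪ π[a,y](ρ[y/x](ρ[a/e](σ[e<=8](R))))) → 9
  π[a]((S ∪ π[a,y](ρ[y/x](ρ[a/e](σ[e<=8](R)))))) → 9
  σ[a<5](π[a]((S ∪ π[a,y](ρ[y/x](ρ[a/e](σ[e<=8](R))))))) → 7

== RESULT ==
a
1
1
2
2
4
4
4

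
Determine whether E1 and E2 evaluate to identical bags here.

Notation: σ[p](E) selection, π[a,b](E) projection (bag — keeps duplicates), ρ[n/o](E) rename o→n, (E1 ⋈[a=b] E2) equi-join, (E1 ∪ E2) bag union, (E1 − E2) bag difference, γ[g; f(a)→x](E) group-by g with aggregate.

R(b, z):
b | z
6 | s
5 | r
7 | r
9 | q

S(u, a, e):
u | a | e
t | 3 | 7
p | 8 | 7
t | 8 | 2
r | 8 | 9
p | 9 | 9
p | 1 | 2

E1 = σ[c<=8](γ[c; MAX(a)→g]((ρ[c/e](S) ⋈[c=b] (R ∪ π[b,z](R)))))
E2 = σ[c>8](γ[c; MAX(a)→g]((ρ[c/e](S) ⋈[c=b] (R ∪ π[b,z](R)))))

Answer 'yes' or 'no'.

E1 subexpression sizes:
  S → 6
  ρ[c/e](S) → 6
  R → 4
  R → 4
  π[b,z](R) → 4
  (R ∪ π[b,z](R)) → 8
  (ρ[c/e](S) ⋈[c=b] (R ∪ π[b,z](R))) → 8
  γ[c; MAX(a)→g]((ρ[c/e](S) ⋈[c=b] (R ∪ π[b,z](R)))) → 2
  σ[c<=8](γ[c; MAX(a)→g]((ρ[c/e](S) ⋈[c=b] (R ∪ π[b,z](R))))) → 1
E2 subexpression sizes:
  S → 6
  ρ[c/e](S) → 6
  R → 4
  R → 4
  π[b,z](R) → 4
  (R ∪ π[b,z](R)) → 8
  (ρ[c/e](S) ⋈[c=b] (R ∪ π[b,z](R))) → 8
  γ[c; MAX(a)→g]((ρ[c/e](S) ⋈[c=b] (R ∪ π[b,z](R)))) → 2
  σ[c>8](γ[c; MAX(a)→g]((ρ[c/e](S) ⋈[c=b] (R ∪ π[b,z](R))))) → 1

E1 result:
c | g
7 | 8
E2 result:
c | g
9 | 9
Witness: (7, 8) appears 1× in E1 but 0× in E2.

no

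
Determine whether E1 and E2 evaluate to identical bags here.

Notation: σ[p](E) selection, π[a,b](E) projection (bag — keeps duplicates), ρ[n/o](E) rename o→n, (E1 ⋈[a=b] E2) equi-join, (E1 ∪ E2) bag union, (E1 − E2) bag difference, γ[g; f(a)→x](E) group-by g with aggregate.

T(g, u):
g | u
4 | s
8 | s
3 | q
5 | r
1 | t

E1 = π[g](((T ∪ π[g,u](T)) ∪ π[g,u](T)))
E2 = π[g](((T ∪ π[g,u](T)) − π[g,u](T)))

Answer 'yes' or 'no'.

E1 per-node cardinality:
  T → 5
  T → 5
  π[g,u](T) → 5
  (T ∪ π[g,u](T)) → 10
  T → 5
  π[g,u](T) → 5
  ((T ∪ π[g,u](T)) ∪ π[g,u](T)) → 15
  π[g](((T ∪ π[g,u](T)) ∪ π[g,u](T))) → 15
E2 per-node cardinality:
  T → 5
  T → 5
  π[g,u](T) → 5
  (T ∪ π[g,u](T)) → 10
  T → 5
  π[g,u](T) → 5
  ((T ∪ π[g,u](T)) − π[g,u](T)) → 5
  π[g](((T ∪ π[g,u](T)) − π[g,u](T))) → 5

E1 result:
g
1
1
1
3
3
3
4
4
4
5
5
5
8
8
8
E2 result:
g
1
3
4
5
8
Witness: (5,) appears 3× in E1 but 1× in E2.

no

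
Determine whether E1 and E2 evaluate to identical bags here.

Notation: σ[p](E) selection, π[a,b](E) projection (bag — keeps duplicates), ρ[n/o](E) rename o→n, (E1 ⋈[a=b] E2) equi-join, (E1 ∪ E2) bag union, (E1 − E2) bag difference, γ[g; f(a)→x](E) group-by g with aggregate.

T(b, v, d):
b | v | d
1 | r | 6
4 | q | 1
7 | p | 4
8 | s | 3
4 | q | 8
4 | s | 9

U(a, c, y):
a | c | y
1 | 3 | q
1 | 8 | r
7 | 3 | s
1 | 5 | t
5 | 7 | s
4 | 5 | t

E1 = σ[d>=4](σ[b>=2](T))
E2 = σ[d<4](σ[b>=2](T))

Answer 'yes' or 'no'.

E1 per-node cardinality:
  T → 6
  σ[b>=2](T) → 5
  σ[d>=4](σ[b>=2](T)) → 3
E2 per-node cardinality:
  T → 6
  σ[b>=2](T) → 5
  σ[d<4](σ[b>=2](T)) → 2

E1 result:
b | v | d
4 | q | 8
4 | s | 9
7 | p | 4
E2 result:
b | v | d
4 | q | 1
8 | s | 3
Witness: (8, 's', 3) appears 0× in E1 but 1× in E2.

no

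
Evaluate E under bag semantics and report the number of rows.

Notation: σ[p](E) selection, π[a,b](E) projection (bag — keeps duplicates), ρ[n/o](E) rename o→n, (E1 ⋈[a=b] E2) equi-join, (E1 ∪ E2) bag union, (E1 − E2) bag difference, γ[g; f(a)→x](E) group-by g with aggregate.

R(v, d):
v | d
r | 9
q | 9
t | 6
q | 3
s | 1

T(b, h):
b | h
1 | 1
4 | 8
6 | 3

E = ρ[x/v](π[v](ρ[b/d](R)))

Row counts bottom-up:
  R → 5
  ρ[b/d](R) → 5
  π[v](ρ[b/d](R)) → 5
  ρ[x/v](π[v](ρ[b/d](R))) → 5

|E| = 5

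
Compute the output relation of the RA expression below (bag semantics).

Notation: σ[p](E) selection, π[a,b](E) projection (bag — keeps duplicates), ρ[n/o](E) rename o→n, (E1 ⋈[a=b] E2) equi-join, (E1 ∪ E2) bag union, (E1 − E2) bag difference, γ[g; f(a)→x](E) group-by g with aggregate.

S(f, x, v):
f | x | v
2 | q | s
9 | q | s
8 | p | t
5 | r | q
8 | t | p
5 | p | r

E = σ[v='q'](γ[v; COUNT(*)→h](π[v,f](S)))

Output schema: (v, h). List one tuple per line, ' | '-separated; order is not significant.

Per-node cardinality:
  S → 6
  π[v,f](S) → 6
  γ[v; COUNT(*)→h](π[v,f](S)) → 5
  σ[v='q'](γ[v; COUNT(*)→h](π[v,f](S))) → 1

== RESULT ==
v | h
q | 1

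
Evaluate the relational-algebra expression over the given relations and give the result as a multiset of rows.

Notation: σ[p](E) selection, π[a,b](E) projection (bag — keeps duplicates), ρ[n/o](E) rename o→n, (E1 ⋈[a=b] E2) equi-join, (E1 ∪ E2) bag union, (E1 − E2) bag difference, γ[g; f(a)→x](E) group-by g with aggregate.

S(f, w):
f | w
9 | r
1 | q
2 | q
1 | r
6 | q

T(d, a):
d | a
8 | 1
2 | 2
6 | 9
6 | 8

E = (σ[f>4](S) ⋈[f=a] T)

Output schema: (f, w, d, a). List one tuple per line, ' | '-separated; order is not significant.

Subexpression sizes:
  S → 5
  σ[f>4](S) → 2
  T → 4
  (σ[f>4](S) ⋈[f=a] T) → 1

== RESULT ==
f | w | d | a
9 | r | 6 | 9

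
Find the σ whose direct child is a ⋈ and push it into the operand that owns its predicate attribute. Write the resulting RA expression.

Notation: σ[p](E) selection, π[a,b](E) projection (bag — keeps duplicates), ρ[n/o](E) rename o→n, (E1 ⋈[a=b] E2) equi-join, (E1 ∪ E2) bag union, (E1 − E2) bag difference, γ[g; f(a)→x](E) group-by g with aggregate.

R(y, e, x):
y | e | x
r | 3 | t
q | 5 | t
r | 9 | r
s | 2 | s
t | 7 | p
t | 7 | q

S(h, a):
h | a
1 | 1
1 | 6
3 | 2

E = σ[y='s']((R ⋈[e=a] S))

σ filters on y, owned by the left side.
E' = (σ[y='s'](R) ⋈[e=a] S)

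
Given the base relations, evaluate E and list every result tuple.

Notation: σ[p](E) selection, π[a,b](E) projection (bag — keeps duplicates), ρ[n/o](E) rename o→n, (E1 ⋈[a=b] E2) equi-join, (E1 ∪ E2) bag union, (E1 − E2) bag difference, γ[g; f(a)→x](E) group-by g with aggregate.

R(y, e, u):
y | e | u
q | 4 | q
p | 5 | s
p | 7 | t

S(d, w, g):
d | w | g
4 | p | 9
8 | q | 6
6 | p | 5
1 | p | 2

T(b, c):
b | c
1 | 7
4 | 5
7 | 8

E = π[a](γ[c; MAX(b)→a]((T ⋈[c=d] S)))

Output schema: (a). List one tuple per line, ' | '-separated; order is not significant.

Stepwise |·|:
  T → 3
  S → 4
  (T ⋈[c=d] S) → 1
  γ[c; MAX(b)→a]((T ⋈[c=d] S)) → 1
  π[a](γ[c; MAX(b)→a]((T ⋈[c=d] S))) → 1

== RESULT ==
a
7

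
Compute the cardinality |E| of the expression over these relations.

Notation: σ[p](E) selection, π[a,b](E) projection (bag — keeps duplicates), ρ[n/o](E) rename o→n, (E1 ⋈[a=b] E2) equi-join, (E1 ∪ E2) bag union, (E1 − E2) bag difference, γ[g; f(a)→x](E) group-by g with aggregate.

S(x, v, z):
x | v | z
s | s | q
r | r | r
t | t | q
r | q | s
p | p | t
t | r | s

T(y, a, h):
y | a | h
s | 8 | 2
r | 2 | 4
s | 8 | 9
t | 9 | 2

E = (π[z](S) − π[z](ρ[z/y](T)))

Per-node cardinality:
  S → 6
  π[z](S) → 6
  T → 4
  ρ[z/y](T) → 4
  π[z](ρ[z/y](T)) → 4
  (π[z](S) − π[z](ρ[z/y](T))) → 2

|E| = 2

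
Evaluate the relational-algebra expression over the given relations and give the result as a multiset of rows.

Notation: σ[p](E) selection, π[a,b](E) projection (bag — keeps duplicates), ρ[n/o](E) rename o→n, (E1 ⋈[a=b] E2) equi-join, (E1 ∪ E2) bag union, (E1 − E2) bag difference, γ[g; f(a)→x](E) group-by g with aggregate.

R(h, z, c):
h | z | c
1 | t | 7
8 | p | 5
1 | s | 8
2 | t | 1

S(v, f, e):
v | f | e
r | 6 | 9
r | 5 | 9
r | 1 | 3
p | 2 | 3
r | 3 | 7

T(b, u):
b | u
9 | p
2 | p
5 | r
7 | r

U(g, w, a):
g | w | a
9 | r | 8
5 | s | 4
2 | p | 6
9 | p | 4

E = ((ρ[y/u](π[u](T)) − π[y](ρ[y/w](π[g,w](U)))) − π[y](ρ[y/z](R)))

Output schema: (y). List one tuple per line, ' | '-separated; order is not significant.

Subexpression sizes:
  T → 4
  π[u](T) → 4
  ρ[y/u](π[u](T)) → 4
  U → 4
  π[g,w](U) → 4
  ρ[y/w](π[g,w](U)) → 4
  π[y](ρ[y/w](π[g,w](U))) → 4
  (ρ[y/u](π[u](T)) − π[y](ρ[y/w](π[g,w](U)))) → 1
  R → 4
  ρ[y/z](R) → 4
  π[y](ρ[y/z](R)) → 4
  ((ρ[y/u](π[u](T)) − π[y](ρ[y/w](π[g,w](U)))) − π[y](ρ[y/z](R))) → 1

== RESULT ==
y
r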